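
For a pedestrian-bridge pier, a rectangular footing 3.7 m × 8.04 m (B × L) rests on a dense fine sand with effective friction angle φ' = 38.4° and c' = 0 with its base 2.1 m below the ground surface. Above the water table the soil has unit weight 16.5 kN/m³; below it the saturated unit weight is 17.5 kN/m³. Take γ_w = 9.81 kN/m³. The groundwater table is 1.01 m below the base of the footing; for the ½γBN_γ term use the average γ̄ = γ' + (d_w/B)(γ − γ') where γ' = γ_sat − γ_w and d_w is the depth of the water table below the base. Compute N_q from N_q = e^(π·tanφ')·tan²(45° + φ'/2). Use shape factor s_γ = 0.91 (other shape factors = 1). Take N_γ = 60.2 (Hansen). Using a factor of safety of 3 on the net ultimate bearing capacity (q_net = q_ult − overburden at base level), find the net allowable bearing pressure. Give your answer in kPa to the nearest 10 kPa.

q_all(net) ≈ 930 kPa

N_q = e^(π·tan38.4°)·tan²(64.2°) = 51.61.
q = γ·D_f = 16.5 × 2.1 = 34.65 kPa.
γ' = 7.69 kN/m³; averaging over the depth B below the base, γ̄ = γ' + (d_w/B)(γ − γ') = 10.095 kN/m³.
q·N_q = 34.65 × 51.611 = 1788.3 kPa
0.5·γ·B·N_γ·s_γ = 0.5 × 10.095 × 3.7 × 60.2 × 0.91 = 1023.1 kPa
q_ult = 1788.3 + 1023.1 = 2811.4 kPa.
q_net = 2811.4 − 34.65 = 2776.8 kPa.
q_all(net) = 2776.8 / 3 = 925.59 kPa.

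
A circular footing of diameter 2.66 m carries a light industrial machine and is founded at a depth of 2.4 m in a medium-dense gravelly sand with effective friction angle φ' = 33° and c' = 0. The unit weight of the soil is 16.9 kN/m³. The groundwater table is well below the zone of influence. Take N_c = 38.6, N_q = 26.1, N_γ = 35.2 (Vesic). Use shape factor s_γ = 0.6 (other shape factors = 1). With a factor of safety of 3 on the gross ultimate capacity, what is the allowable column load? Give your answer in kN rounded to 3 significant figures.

P_all ≈ 2840 kN

Effective surcharge at the founding depth q = γ·D_f = 16.9 × 2.4 = 40.56 kPa.
q_ult = q·N_q + 0.5·γ·B·N_γ·s_γ
     = 40.56 × 26.1 + 0.5 × 16.9 × 2.66 × 35.2 × 0.6
     = 1058.6 + 474.71 = 1533.3 kPa.
Gross allowable pressure q_all = 1533.3 / 3 = 511.11 kPa.
Footing area = 5.5572 m², so allowable column load = 511.11 × 5.5572 = 2840.3 kN.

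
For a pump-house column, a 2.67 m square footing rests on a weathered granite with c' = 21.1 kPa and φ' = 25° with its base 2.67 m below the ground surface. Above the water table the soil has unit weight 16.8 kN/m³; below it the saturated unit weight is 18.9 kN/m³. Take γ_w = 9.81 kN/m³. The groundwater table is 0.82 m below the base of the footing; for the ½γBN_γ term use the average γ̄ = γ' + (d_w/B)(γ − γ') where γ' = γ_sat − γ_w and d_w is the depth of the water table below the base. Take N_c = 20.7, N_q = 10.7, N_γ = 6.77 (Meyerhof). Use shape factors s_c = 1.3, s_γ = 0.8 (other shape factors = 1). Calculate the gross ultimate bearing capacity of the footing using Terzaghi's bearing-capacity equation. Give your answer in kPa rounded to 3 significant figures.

q_ult ≈ 1130 kPa

q = γ·D_f = 16.8 × 2.67 = 44.856 kPa.
γ' = 9.09 kN/m³; averaging over the depth B below the base, γ̄ = γ' + (d_w/B)(γ − γ') = 11.458 kN/m³.
c·N_c·s_c = 21.1 × 20.7 × 1.3 = 567.8 kPa
q·N_q = 44.856 × 10.7 = 479.96 kPa
0.5·γ·B·N_γ·s_γ = 0.5 × 11.458 × 2.67 × 6.77 × 0.8 = 82.844 kPa
q_ult = 567.8 + 479.96 + 82.844 = 1130.6 kPa.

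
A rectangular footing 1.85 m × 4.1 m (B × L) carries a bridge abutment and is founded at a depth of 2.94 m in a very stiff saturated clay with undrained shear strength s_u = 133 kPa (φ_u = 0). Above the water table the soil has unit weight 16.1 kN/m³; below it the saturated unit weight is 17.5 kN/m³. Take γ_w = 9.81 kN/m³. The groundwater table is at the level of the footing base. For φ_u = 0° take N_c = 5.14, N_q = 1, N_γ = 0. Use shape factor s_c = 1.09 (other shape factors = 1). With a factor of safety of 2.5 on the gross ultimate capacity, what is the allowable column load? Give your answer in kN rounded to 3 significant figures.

q = γ·D_f = 16.1 × 2.94 = 47.334 kPa.
c·N_c·s_c = 133 × 5.14 × 1.09 = 745.15 kPa
q·N_q = 47.334 × 1 = 47.334 kPa
q_ult = 745.15 + 47.334 = 792.48 kPa.
Gross allowable pressure q_all = 792.48 / 2.5 = 316.99 kPa.
Footing area = 7.585 m², so allowable column load = 316.99 × 7.585 = 2404.4 kN.

P_all ≈ 2400 kN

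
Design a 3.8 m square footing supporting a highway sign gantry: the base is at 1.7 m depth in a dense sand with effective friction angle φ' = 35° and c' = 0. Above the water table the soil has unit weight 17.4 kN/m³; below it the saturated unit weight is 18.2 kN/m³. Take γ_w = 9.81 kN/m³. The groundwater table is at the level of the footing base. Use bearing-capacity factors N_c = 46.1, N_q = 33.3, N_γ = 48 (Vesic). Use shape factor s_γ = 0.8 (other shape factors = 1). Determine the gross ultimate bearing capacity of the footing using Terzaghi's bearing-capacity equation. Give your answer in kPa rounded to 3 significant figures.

Overburden at base level: q = 17.4 × 1.7 = 29.58 kPa.
Below the base the soil is submerged, so the ½γBN_γ term uses γ' = 18.2 − 9.81 = 8.39 kN/m³.
Surcharge term q·N_q = 29.58 × 33.3 = 985.01 kPa; self-weight term 0.5·γ·B·N_γ·s_γ = 0.5 × 8.39 × 3.8 × 48 × 0.8 = 612.13 kPa.
q_ult = 985.01 + 612.13 = 1597.1 kPa.

q_ult ≈ 1600 kPa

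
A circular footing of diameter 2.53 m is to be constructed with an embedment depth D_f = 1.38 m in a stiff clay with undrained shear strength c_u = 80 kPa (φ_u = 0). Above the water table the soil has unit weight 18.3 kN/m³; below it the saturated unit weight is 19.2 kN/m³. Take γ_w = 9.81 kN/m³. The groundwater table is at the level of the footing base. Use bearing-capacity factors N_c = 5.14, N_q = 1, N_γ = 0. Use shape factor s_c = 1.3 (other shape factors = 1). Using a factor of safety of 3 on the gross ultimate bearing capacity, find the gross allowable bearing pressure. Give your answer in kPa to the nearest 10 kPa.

q_all ≈ 190 kPa

q = γ·D_f = 18.3 × 1.38 = 25.254 kPa.
c·N_c·s_c = 80 × 5.14 × 1.3 = 534.56 kPa
q·N_q = 25.254 × 1 = 25.254 kPa
q_ult = 534.56 + 25.254 = 559.81 kPa.
q_all = 559.81 / 3 = 186.6 kPa.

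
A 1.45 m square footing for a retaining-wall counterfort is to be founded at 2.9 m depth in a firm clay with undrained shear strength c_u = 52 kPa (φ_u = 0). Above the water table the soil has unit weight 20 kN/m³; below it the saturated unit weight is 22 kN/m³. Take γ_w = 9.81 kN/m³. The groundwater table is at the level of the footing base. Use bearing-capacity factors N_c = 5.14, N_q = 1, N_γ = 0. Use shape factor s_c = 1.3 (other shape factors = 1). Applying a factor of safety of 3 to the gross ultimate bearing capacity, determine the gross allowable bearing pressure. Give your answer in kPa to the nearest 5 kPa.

Effective surcharge at the founding depth q = γ·D_f = 20 × 2.9 = 58 kPa.
q_ult = c·N_c·s_c + q·N_q
     = 52 × 5.14 × 1.3 + 58 × 1
     = 347.46 + 58 = 405.46 kPa.
q_all = q_ult / FS = 405.46 / 3 = 135.15 kPa.

q_all ≈ 135 kPa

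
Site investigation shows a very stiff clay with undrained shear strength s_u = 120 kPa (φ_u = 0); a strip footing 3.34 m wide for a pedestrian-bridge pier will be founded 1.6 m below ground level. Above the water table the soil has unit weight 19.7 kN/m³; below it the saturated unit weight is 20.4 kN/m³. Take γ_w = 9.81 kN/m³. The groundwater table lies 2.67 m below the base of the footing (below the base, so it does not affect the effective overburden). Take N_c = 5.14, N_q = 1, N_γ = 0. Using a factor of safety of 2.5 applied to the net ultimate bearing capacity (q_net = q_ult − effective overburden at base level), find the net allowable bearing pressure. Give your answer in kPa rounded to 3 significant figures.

Effective surcharge at the founding depth q = γ·D_f = 19.7 × 1.6 = 31.52 kPa.
q_ult = c·N_c + q·N_q
     = 120 × 5.14 + 31.52 × 1
     = 616.8 + 31.52 = 648.32 kPa.
Net ultimate: q_net = 648.32 − 31.52 = 616.8 kPa.
q_all(net) = 616.8 / 2.5 = 246.72 kPa.

q_all(net) ≈ 247 kPa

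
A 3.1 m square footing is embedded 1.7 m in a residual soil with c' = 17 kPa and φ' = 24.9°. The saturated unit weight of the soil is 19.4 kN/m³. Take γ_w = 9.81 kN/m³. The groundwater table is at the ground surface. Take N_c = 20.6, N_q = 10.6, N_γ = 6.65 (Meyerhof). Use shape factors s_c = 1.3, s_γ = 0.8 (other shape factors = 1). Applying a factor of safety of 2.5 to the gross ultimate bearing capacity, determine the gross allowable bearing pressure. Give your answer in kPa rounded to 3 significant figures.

q_all ≈ 283 kPa

With the water table at the surface the whole profile is submerged: γ' = 19.4 − 9.81 = 9.59 kN/m³, so q = γ'·D_f = 16.303 kPa; the same γ' applies in the ½γBN_γ term.
q_ult = c·N_c·s_c + q·N_q + 0.5·γ·B·N_γ·s_γ
     = 17 × 20.6 × 1.3 + 16.303 × 10.6 + 0.5 × 9.59 × 3.1 × 6.65 × 0.8
     = 455.26 + 172.81 + 79.079 = 707.15 kPa.
q_all = q_ult / FS = 707.15 / 2.5 = 282.86 kPa.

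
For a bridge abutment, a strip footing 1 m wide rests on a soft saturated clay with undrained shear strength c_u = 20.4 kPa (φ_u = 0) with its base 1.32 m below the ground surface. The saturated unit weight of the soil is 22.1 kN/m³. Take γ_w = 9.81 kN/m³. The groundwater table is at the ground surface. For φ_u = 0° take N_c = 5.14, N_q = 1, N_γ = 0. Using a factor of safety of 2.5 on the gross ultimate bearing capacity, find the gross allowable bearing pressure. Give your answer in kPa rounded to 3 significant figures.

γ' = 22.1 − 9.81 = 12.29 kN/m³ (submerged throughout). q = 12.29 × 1.32 = 16.223 kPa.
c·N_c = 20.4 × 5.14 = 104.86 kPa
q·N_q = 16.223 × 1 = 16.223 kPa
q_ult = 104.86 + 16.223 = 121.08 kPa.
q_all = 121.08 / 2.5 = 48.432 kPa.

q_all ≈ 48.4 kPa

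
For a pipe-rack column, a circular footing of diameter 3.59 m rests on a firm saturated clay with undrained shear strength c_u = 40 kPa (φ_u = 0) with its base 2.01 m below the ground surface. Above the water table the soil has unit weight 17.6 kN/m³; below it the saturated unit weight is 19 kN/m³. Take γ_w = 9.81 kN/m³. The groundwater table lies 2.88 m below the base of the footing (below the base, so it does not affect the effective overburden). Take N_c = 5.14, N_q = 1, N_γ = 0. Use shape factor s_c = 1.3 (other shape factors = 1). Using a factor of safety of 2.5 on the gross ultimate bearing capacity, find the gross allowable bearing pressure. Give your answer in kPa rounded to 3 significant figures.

Effective surcharge at the founding depth q = γ·D_f = 17.6 × 2.01 = 35.376 kPa.
q_ult = c·N_c·s_c + q·N_q
     = 40 × 5.14 × 1.3 + 35.376 × 1
     = 267.28 + 35.376 = 302.66 kPa.
q_all = 302.66 / 2.5 = 121.06 kPa.

q_all ≈ 121 kPa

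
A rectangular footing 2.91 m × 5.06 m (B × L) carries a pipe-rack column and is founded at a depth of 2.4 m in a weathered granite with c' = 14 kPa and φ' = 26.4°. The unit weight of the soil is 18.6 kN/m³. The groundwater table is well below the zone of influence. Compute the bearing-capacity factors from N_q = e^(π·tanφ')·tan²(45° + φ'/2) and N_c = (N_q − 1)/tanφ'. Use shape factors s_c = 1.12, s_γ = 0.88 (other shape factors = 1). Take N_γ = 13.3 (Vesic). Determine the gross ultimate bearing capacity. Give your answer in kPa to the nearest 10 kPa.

q_ult ≈ 1230 kPa

tan26.4° = 0.4964, so N_q = e^(π×0.4964)·tan²(58.2°) = 4.756 × 2.601 = 12.37.
N_c = (12.37 − 1)/tan26.4° = 22.91.
Effective surcharge at the founding depth q = γ·D_f = 18.6 × 2.4 = 44.64 kPa.
q_ult = c·N_c·s_c + q·N_q + 0.5·γ·B·N_γ·s_γ
     = 14 × 22.91 × 1.12 + 44.64 × 12.373 + 0.5 × 18.6 × 2.91 × 13.3 × 0.88
     = 359.23 + 552.31 + 316.75 = 1228.3 kPa.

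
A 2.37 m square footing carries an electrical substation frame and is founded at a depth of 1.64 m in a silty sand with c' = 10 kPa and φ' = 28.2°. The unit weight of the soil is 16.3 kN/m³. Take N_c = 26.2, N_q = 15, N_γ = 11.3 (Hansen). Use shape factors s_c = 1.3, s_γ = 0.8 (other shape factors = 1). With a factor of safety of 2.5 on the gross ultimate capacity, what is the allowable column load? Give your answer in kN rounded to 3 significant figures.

Effective surcharge at the founding depth q = γ·D_f = 16.3 × 1.64 = 26.732 kPa.
q_ult = c·N_c·s_c + q·N_q + 0.5·γ·B·N_γ·s_γ
     = 10 × 26.2 × 1.3 + 26.732 × 15 + 0.5 × 16.3 × 2.37 × 11.3 × 0.8
     = 340.6 + 400.98 + 174.61 = 916.19 kPa.
Gross allowable pressure q_all = 916.19 / 2.5 = 366.48 kPa.
Footing area = 5.6169 m², so allowable column load = 366.48 × 5.6169 = 2058.5 kN.

P_all ≈ 2060 kN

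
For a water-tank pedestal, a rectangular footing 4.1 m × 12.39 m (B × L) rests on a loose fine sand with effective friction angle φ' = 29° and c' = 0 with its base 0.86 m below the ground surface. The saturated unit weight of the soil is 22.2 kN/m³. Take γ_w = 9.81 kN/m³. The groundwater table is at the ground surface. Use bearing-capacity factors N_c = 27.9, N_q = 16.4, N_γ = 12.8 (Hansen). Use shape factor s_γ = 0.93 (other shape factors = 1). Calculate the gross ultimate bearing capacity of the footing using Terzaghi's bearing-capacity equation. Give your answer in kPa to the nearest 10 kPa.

With the water table at the surface the whole profile is submerged: γ' = 22.2 − 9.81 = 12.39 kN/m³, so q = γ'·D_f = 10.655 kPa; the same γ' applies in the ½γBN_γ term.
q_ult = q·N_q + 0.5·γ·B·N_γ·s_γ
     = 10.655 × 16.4 + 0.5 × 12.39 × 4.1 × 12.8 × 0.93
     = 174.75 + 302.36 = 477.1 kPa.

q_ult ≈ 480 kPa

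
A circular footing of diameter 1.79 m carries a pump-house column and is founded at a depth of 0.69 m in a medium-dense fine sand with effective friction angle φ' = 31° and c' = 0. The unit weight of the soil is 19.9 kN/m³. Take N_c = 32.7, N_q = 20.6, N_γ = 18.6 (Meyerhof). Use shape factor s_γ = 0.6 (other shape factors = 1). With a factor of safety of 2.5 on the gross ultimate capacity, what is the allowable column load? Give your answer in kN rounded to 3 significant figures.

Effective surcharge at the founding depth q = γ·D_f = 19.9 × 0.69 = 13.731 kPa.
q_ult = q·N_q + 0.5·γ·B·N_γ·s_γ
     = 13.731 × 20.6 + 0.5 × 19.9 × 1.79 × 18.6 × 0.6
     = 282.86 + 198.77 = 481.62 kPa.
Gross allowable pressure q_all = 481.62 / 2.5 = 192.65 kPa.
Footing area = 2.5165 m², so allowable column load = 192.65 × 2.5165 = 484.8 kN.

P_all ≈ 485 kN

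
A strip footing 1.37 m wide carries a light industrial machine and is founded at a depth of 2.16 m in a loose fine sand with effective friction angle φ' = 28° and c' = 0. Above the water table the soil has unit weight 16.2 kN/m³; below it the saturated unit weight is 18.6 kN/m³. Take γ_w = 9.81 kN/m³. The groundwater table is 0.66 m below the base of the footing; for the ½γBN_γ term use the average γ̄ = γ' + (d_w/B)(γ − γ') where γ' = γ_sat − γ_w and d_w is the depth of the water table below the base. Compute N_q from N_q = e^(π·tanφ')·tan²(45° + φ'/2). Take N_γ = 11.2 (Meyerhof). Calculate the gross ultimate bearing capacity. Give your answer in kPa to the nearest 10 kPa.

tan28° = 0.5317, so N_q = e^(π×0.5317)·tan²(59°) = 5.314 × 2.77 = 14.72.
Effective surcharge at the founding depth q = γ·D_f = 16.2 × 2.16 = 34.992 kPa.
With d_w = 0.66 m < B, γ̄ = 8.79 + (0.66/1.37) × (16.2 − 8.79) = 12.36 kN/m³.
q_ult = q·N_q + 0.5·γ·B·N_γ
     = 34.992 × 14.72 + 0.5 × 12.36 × 1.37 × 11.2
     = 515.08 + 94.824 = 609.9 kPa.

q_ult ≈ 610 kPa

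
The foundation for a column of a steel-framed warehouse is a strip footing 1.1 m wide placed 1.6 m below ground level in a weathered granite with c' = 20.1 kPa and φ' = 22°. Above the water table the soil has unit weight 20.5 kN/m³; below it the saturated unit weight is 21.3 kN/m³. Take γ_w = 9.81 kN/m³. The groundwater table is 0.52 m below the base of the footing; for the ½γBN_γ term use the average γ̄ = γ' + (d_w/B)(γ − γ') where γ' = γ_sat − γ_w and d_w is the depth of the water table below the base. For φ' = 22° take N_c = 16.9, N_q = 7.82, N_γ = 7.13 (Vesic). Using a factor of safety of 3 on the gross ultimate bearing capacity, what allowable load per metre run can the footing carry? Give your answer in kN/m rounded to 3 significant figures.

≈ 241 kN/m

Overburden at base level: q = 20.5 × 1.6 = 32.8 kPa.
The water table is 0.52 m below the base (< B = 1.1 m), so the ½γBN_γ term uses γ̄ = γ' + (d_w/B)(γ − γ') = 11.49 + (0.52/1.1)(20.5 − 11.49) = 15.749 kN/m³.
Cohesion term c·N_c = 20.1 × 16.9 = 339.69 kPa; surcharge term q·N_q = 32.8 × 7.82 = 256.5 kPa; self-weight term 0.5·γ·B·N_γ = 0.5 × 15.749 × 1.1 × 7.13 = 61.761 kPa.
q_ult = 339.69 + 256.5 + 61.761 = 657.95 kPa.
Gross allowable pressure q_all = 657.95 / 3 = 219.32 kPa.
Allowable wall load = q_all × B = 219.32 × 1.1 = 241.25 kN per metre run.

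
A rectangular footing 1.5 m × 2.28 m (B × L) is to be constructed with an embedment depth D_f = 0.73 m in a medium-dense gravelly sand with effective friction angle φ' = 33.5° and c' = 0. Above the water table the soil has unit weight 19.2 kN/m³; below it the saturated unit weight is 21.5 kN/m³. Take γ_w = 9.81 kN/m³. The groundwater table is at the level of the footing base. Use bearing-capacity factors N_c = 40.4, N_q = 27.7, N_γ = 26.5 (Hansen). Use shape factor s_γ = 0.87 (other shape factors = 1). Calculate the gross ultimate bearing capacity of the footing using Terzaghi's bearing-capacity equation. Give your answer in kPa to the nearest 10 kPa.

q_ult ≈ 590 kPa

q = γ·D_f = 19.2 × 0.73 = 14.016 kPa.
For the ½γBN_γ term take γ' = 21.5 − 9.81 = 11.69 kN/m³ (soil below base is submerged).
q·N_q = 14.016 × 27.7 = 388.24 kPa
0.5·γ·B·N_γ·s_γ = 0.5 × 11.69 × 1.5 × 26.5 × 0.87 = 202.13 kPa
q_ult = 388.24 + 202.13 = 590.38 kPa.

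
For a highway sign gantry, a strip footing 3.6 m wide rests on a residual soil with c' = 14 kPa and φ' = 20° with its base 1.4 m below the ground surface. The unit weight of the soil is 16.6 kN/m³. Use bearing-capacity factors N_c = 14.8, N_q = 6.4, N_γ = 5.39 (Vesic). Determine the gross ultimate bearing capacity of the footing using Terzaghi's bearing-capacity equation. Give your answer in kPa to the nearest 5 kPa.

q_ult ≈ 515 kPa

Overburden at base level: q = 16.6 × 1.4 = 23.24 kPa.
Cohesion term c·N_c = 14 × 14.8 = 207.2 kPa; surcharge term q·N_q = 23.24 × 6.4 = 148.74 kPa; self-weight term 0.5·γ·B·N_γ = 0.5 × 16.6 × 3.6 × 5.39 = 161.05 kPa.
q_ult = 207.2 + 148.74 + 161.05 = 516.99 kPa.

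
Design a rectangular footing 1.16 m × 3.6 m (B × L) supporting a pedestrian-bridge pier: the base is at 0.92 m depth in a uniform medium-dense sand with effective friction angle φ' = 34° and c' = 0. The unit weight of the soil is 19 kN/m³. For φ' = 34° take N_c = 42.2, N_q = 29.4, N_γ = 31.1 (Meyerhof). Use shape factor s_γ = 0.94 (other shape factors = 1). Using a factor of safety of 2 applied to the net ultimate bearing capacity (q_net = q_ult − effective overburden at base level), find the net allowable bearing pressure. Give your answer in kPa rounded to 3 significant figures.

q = γ·D_f = 19 × 0.92 = 17.48 kPa.
q·N_q = 17.48 × 29.4 = 513.91 kPa
0.5·γ·B·N_γ·s_γ = 0.5 × 19 × 1.16 × 31.1 × 0.94 = 322.16 kPa
q_ult = 513.91 + 322.16 = 836.07 kPa.
Net ultimate: q_net = 836.07 − 17.48 = 818.59 kPa.
q_all(net) = 818.59 / 2 = 409.3 kPa.

q_all(net) ≈ 409 kPa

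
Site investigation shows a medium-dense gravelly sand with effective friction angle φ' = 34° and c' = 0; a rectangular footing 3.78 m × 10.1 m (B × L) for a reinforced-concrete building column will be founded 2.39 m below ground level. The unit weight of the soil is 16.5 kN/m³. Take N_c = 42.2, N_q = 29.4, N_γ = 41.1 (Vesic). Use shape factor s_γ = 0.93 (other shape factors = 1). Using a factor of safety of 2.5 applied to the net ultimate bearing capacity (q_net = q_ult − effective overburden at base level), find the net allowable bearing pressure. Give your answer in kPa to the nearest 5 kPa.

Overburden at base level: q = 16.5 × 2.39 = 39.435 kPa.
Surcharge term q·N_q = 39.435 × 29.4 = 1159.4 kPa; self-weight term 0.5·γ·B·N_γ·s_γ = 0.5 × 16.5 × 3.78 × 41.1 × 0.93 = 1192 kPa.
q_ult = 1159.4 + 1192 = 2351.4 kPa.
Net ultimate: q_net = 2351.4 − 39.435 = 2311.9 kPa.
q_all(net) = 2311.9 / 2.5 = 924.78 kPa.

q_all(net) ≈ 925 kPa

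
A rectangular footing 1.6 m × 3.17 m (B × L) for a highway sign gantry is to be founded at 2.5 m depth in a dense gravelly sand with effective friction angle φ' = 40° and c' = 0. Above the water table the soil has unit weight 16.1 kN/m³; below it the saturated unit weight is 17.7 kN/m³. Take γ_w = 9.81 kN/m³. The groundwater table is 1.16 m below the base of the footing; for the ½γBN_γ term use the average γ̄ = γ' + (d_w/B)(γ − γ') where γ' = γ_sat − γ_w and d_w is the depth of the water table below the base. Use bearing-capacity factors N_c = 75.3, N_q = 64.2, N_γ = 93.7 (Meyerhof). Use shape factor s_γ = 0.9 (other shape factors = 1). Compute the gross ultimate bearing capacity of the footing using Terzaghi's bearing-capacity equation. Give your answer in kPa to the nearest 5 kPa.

q_ult ≈ 3520 kPa

Overburden at base level: q = 16.1 × 2.5 = 40.25 kPa.
The water table is 1.16 m below the base (< B = 1.6 m), so the ½γBN_γ term uses γ̄ = γ' + (d_w/B)(γ − γ') = 7.89 + (1.16/1.6)(16.1 − 7.89) = 13.842 kN/m³.
Surcharge term q·N_q = 40.25 × 64.2 = 2584.1 kPa; self-weight term 0.5·γ·B·N_γ·s_γ = 0.5 × 13.842 × 1.6 × 93.7 × 0.9 = 933.85 kPa.
q_ult = 2584.1 + 933.85 = 3517.9 kPa.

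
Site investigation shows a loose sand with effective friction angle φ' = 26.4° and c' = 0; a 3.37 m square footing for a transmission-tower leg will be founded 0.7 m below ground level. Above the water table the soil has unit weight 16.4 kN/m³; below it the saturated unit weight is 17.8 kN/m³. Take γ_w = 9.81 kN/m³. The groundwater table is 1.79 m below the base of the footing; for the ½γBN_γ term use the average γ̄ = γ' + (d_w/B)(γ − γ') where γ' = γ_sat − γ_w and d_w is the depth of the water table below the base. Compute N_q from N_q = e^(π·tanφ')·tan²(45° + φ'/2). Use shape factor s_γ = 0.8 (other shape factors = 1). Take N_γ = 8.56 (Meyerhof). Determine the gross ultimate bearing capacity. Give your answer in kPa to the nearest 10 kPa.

q_ult ≈ 290 kPa

tan26.4° = 0.4964, so N_q = e^(π×0.4964)·tan²(58.2°) = 4.756 × 2.601 = 12.37.
q = γ·D_f = 16.4 × 0.7 = 11.48 kPa.
γ' = 7.99 kN/m³; averaging over the depth B below the base, γ̄ = γ' + (d_w/B)(γ − γ') = 12.457 kN/m³.
q·N_q = 11.48 × 12.373 = 142.04 kPa
0.5·γ·B·N_γ·s_γ = 0.5 × 12.457 × 3.37 × 8.56 × 0.8 = 143.74 kPa
q_ult = 142.04 + 143.74 = 285.78 kPa.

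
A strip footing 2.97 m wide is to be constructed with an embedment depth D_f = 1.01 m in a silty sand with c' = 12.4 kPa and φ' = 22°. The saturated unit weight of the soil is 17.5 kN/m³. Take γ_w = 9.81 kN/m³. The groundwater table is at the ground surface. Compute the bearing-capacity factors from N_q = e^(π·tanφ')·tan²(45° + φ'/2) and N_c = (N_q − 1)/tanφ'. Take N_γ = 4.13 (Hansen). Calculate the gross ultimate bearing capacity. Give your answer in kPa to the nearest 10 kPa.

tan22° = 0.404, so N_q = e^(π×0.404)·tan²(56°) = 3.558 × 2.198 = 7.82.
N_c = (7.82 − 1)/tan22° = 16.88.
With the water table at the surface the whole profile is submerged: γ' = 17.5 − 9.81 = 7.69 kN/m³, so q = γ'·D_f = 7.7669 kPa; the same γ' applies in the ½γBN_γ term.
q_ult = c·N_c + q·N_q + 0.5·γ·B·N_γ
     = 12.4 × 16.883 + 7.7669 × 7.8211 + 0.5 × 7.69 × 2.97 × 4.13
     = 209.35 + 60.746 + 47.163 = 317.26 kPa.

q_ult ≈ 320 kPa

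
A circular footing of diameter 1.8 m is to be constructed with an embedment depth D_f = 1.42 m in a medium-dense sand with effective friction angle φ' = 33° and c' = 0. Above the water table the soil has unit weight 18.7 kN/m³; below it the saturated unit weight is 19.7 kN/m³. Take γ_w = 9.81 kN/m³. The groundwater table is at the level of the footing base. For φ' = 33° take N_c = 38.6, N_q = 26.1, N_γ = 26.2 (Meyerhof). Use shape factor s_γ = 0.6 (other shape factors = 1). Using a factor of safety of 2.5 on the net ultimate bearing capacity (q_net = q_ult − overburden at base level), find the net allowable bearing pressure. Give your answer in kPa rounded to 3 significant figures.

q = γ·D_f = 18.7 × 1.42 = 26.554 kPa.
For the ½γBN_γ term take γ' = 19.7 − 9.81 = 9.89 kN/m³ (soil below base is submerged).
q·N_q = 26.554 × 26.1 = 693.06 kPa
0.5·γ·B·N_γ·s_γ = 0.5 × 9.89 × 1.8 × 26.2 × 0.6 = 139.92 kPa
q_ult = 693.06 + 139.92 = 832.98 kPa.
q_net = 832.98 − 26.554 = 806.43 kPa.
q_all(net) = 806.43 / 2.5 = 322.57 kPa.

q_all(net) ≈ 323 kPa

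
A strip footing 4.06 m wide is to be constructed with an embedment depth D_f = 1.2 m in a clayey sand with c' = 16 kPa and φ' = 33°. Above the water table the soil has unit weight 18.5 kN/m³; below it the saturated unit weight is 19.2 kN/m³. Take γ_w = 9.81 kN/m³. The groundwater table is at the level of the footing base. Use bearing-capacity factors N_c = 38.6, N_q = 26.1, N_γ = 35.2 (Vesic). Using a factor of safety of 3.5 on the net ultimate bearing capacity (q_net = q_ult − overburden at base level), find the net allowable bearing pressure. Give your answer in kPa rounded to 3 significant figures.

Overburden at base level: q = 18.5 × 1.2 = 22.2 kPa.
Below the base the soil is submerged, so the ½γBN_γ term uses γ' = 19.2 − 9.81 = 9.39 kN/m³.
Cohesion term c·N_c = 16 × 38.6 = 617.6 kPa; surcharge term q·N_q = 22.2 × 26.1 = 579.42 kPa; self-weight term 0.5·γ·B·N_γ = 0.5 × 9.39 × 4.06 × 35.2 = 670.97 kPa.
q_ult = 617.6 + 579.42 + 670.97 = 1868 kPa.
q_net = 1868 − 22.2 = 1845.8 kPa.
q_all(net) = 1845.8 / 3.5 = 527.37 kPa.

q_all(net) ≈ 527 kPa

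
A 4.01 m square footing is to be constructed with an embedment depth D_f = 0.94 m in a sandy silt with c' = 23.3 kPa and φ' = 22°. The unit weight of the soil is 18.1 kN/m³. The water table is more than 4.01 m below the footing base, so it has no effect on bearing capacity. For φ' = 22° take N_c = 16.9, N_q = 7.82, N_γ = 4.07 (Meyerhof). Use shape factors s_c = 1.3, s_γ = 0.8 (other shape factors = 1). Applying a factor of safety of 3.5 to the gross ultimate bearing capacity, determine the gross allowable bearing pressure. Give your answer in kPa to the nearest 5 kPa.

q_all ≈ 220 kPa

Effective surcharge at the founding depth q = γ·D_f = 18.1 × 0.94 = 17.014 kPa.
q_ult = c·N_c·s_c + q·N_q + 0.5·γ·B·N_γ·s_γ
     = 23.3 × 16.9 × 1.3 + 17.014 × 7.82 + 0.5 × 18.1 × 4.01 × 4.07 × 0.8
     = 511.9 + 133.05 + 118.16 = 763.11 kPa.
q_all = q_ult / FS = 763.11 / 3.5 = 218.03 kPa.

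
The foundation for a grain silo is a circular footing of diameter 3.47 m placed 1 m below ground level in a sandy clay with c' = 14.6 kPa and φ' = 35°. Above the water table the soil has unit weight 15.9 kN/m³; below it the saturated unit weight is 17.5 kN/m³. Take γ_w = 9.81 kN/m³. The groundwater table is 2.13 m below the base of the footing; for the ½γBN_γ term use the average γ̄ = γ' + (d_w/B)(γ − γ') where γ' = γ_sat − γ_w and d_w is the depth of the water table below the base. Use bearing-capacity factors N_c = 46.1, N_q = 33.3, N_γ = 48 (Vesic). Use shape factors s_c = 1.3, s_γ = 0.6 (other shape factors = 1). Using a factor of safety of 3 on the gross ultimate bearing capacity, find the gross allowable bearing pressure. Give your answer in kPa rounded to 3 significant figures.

q_all ≈ 680 kPa

Overburden at base level: q = 15.9 × 1 = 15.9 kPa.
The water table is 2.13 m below the base (< B = 3.47 m), so the ½γBN_γ term uses γ̄ = γ' + (d_w/B)(γ − γ') = 7.69 + (2.13/3.47)(15.9 − 7.69) = 12.73 kN/m³.
Cohesion term c·N_c·s_c = 14.6 × 46.1 × 1.3 = 874.98 kPa; surcharge term q·N_q = 15.9 × 33.3 = 529.47 kPa; self-weight term 0.5·γ·B·N_γ·s_γ = 0.5 × 12.73 × 3.47 × 48 × 0.6 = 636.07 kPa.
q_ult = 874.98 + 529.47 + 636.07 = 2040.5 kPa.
q_all = 2040.5 / 3 = 680.17 kPa.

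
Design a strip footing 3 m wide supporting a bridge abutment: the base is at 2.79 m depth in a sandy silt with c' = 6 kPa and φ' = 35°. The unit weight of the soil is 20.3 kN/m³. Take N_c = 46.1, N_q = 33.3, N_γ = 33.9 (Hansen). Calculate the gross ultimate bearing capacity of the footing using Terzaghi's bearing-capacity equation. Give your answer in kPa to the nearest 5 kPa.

q_ult ≈ 3195 kPa

q = γ·D_f = 20.3 × 2.79 = 56.637 kPa.
c·N_c = 6 × 46.1 = 276.6 kPa
q·N_q = 56.637 × 33.3 = 1886 kPa
0.5·γ·B·N_γ = 0.5 × 20.3 × 3 × 33.9 = 1032.3 kPa
q_ult = 276.6 + 1886 + 1032.3 = 3194.9 kPa.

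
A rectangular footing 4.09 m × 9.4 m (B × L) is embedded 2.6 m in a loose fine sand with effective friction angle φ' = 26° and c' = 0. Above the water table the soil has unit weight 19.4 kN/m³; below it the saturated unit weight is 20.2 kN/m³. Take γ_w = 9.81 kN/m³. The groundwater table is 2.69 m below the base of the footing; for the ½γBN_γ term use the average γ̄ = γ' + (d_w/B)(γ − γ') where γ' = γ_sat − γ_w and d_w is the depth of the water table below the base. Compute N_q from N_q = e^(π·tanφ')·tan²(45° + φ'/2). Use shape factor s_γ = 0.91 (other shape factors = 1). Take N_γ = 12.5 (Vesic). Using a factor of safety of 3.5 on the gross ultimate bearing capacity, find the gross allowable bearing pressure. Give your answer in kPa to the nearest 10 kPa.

q_all ≈ 280 kPa

N_q = e^(π·tan26°)·tan²(58°) = 11.85.
q = γ·D_f = 19.4 × 2.6 = 50.44 kPa.
γ' = 10.39 kN/m³; averaging over the depth B below the base, γ̄ = γ' + (d_w/B)(γ − γ') = 16.316 kN/m³.
q·N_q = 50.44 × 11.854 = 597.93 kPa
0.5·γ·B·N_γ·s_γ = 0.5 × 16.316 × 4.09 × 12.5 × 0.91 = 379.54 kPa
q_ult = 597.93 + 379.54 = 977.46 kPa.
q_all = 977.46 / 3.5 = 279.28 kPa.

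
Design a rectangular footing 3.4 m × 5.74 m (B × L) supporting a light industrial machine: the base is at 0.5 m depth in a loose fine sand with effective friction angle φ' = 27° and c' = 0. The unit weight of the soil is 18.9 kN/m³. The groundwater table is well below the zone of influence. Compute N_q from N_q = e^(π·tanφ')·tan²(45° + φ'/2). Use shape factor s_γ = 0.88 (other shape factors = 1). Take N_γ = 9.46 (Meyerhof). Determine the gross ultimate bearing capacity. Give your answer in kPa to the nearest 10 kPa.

q_ult ≈ 390 kPa

tan27° = 0.5095, so N_q = e^(π×0.5095)·tan²(58.5°) = 4.957 × 2.663 = 13.2.
Effective surcharge at the founding depth q = γ·D_f = 18.9 × 0.5 = 9.45 kPa.
q_ult = q·N_q + 0.5·γ·B·N_γ·s_γ
     = 9.45 × 13.199 + 0.5 × 18.9 × 3.4 × 9.46 × 0.88
     = 124.73 + 267.48 = 392.21 kPa.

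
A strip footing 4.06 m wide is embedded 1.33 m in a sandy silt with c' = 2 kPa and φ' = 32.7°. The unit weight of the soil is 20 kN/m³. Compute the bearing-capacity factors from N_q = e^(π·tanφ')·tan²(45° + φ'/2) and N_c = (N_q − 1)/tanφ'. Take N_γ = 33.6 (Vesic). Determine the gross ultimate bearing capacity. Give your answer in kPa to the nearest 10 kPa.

tan32.7° = 0.642, so N_q = e^(π×0.642)·tan²(61.35°) = 7.515 × 3.35 = 25.18.
N_c = (25.18 − 1)/tan32.7° = 37.66.
q = γ·D_f = 20 × 1.33 = 26.6 kPa.
c·N_c = 2 × 37.657 = 75.313 kPa
q·N_q = 26.6 × 25.175 = 669.66 kPa
0.5·γ·B·N_γ = 0.5 × 20 × 4.06 × 33.6 = 1364.2 kPa
q_ult = 75.313 + 669.66 + 1364.2 = 2109.1 kPa.

q_ult ≈ 2110 kPa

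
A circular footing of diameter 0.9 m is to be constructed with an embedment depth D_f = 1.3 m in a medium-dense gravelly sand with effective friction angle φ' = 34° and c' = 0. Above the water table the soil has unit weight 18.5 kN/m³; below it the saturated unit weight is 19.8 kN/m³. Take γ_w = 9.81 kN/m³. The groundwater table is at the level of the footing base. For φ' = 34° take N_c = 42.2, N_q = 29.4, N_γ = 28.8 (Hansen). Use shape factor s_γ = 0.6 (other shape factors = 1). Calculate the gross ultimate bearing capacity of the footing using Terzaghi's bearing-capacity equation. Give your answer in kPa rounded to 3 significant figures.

q_ult ≈ 785 kPa

Overburden at base level: q = 18.5 × 1.3 = 24.05 kPa.
Below the base the soil is submerged, so the ½γBN_γ term uses γ' = 19.8 − 9.81 = 9.99 kN/m³.
Surcharge term q·N_q = 24.05 × 29.4 = 707.07 kPa; self-weight term 0.5·γ·B·N_γ·s_γ = 0.5 × 9.99 × 0.9 × 28.8 × 0.6 = 77.682 kPa.
q_ult = 707.07 + 77.682 = 784.75 kPa.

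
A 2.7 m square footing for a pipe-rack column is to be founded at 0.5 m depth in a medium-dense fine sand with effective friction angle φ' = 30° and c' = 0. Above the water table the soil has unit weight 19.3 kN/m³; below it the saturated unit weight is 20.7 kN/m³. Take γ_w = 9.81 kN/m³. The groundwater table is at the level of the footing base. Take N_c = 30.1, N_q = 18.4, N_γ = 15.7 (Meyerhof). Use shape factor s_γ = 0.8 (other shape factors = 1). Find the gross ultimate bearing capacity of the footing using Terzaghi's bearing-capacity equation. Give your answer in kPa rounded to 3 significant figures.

q_ult ≈ 362 kPa

Overburden at base level: q = 19.3 × 0.5 = 9.65 kPa.
Below the base the soil is submerged, so the ½γBN_γ term uses γ' = 20.7 − 9.81 = 10.89 kN/m³.
Surcharge term q·N_q = 9.65 × 18.4 = 177.56 kPa; self-weight term 0.5·γ·B·N_γ·s_γ = 0.5 × 10.89 × 2.7 × 15.7 × 0.8 = 184.65 kPa.
q_ult = 177.56 + 184.65 = 362.21 kPa.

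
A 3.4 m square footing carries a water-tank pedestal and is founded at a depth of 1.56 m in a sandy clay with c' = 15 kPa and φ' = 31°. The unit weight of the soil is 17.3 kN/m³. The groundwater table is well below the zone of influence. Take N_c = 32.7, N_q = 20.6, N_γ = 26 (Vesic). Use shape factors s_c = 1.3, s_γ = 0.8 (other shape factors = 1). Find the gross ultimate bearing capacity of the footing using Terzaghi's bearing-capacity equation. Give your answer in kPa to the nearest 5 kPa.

q_ult ≈ 1805 kPa

q = γ·D_f = 17.3 × 1.56 = 26.988 kPa.
c·N_c·s_c = 15 × 32.7 × 1.3 = 637.65 kPa
q·N_q = 26.988 × 20.6 = 555.95 kPa
0.5·γ·B·N_γ·s_γ = 0.5 × 17.3 × 3.4 × 26 × 0.8 = 611.73 kPa
q_ult = 637.65 + 555.95 + 611.73 = 1805.3 kPa.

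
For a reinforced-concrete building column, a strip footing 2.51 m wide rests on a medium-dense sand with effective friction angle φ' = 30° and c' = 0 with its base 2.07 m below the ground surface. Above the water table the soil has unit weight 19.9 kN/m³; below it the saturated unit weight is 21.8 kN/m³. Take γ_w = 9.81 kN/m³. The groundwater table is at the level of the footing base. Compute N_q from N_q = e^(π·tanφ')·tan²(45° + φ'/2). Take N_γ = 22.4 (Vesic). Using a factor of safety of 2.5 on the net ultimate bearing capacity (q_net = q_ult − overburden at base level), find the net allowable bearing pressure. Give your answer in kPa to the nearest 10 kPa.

q_all(net) ≈ 420 kPa

N_q = e^(π·tan30°)·tan²(60°) = 18.4.
Overburden at base level: q = 19.9 × 2.07 = 41.193 kPa.
Below the base the soil is submerged, so the ½γBN_γ term uses γ' = 21.8 − 9.81 = 11.99 kN/m³.
Surcharge term q·N_q = 41.193 × 18.401 = 758 kPa; self-weight term 0.5·γ·B·N_γ = 0.5 × 11.99 × 2.51 × 22.4 = 337.06 kPa.
q_ult = 758 + 337.06 = 1095.1 kPa.
q_net = 1095.1 − 41.193 = 1053.9 kPa.
q_all(net) = 1053.9 / 2.5 = 421.55 kPa.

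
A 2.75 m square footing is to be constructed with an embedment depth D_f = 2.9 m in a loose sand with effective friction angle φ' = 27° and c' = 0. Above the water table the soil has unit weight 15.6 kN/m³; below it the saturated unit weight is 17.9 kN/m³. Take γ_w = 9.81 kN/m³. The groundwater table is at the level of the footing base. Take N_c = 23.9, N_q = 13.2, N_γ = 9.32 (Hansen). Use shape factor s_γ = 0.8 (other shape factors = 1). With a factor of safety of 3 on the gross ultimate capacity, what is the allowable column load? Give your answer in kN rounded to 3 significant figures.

P_all ≈ 1710 kN

Overburden at base level: q = 15.6 × 2.9 = 45.24 kPa.
Below the base the soil is submerged, so the ½γBN_γ term uses γ' = 17.9 − 9.81 = 8.09 kN/m³.
Surcharge term q·N_q = 45.24 × 13.2 = 597.17 kPa; self-weight term 0.5·γ·B·N_γ·s_γ = 0.5 × 8.09 × 2.75 × 9.32 × 0.8 = 82.939 kPa.
q_ult = 597.17 + 82.939 = 680.11 kPa.
Gross allowable pressure q_all = 680.11 / 3 = 226.7 kPa.
Footing area = 7.5625 m², so allowable column load = 226.7 × 7.5625 = 1714.4 kN.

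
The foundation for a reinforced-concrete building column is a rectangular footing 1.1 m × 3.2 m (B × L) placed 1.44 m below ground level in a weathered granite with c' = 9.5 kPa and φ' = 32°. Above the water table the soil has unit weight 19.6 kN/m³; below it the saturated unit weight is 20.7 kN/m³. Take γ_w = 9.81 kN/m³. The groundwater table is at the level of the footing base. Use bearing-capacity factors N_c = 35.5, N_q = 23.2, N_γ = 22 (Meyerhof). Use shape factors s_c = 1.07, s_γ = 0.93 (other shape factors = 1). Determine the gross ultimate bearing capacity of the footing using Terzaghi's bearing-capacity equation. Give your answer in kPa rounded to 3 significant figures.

Overburden at base level: q = 19.6 × 1.44 = 28.224 kPa.
Below the base the soil is submerged, so the ½γBN_γ term uses γ' = 20.7 − 9.81 = 10.89 kN/m³.
Cohesion term c·N_c·s_c = 9.5 × 35.5 × 1.07 = 360.86 kPa; surcharge term q·N_q = 28.224 × 23.2 = 654.8 kPa; self-weight term 0.5·γ·B·N_γ·s_γ = 0.5 × 10.89 × 1.1 × 22 × 0.93 = 122.55 kPa.
q_ult = 360.86 + 654.8 + 122.55 = 1138.2 kPa.

q_ult ≈ 1140 kPa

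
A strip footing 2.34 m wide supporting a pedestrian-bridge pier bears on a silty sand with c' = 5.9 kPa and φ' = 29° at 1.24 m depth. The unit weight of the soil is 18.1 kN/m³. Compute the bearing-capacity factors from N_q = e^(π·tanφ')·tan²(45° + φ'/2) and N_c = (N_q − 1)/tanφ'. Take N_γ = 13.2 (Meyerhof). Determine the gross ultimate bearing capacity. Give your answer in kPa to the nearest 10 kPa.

q_ult ≈ 810 kPa

tan29° = 0.5543, so N_q = e^(π×0.5543)·tan²(59.5°) = 5.705 × 2.882 = 16.44.
N_c = (16.44 − 1)/tan29° = 27.86.
Overburden at base level: q = 18.1 × 1.24 = 22.444 kPa.
Cohesion term c·N_c = 5.9 × 27.86 = 164.38 kPa; surcharge term q·N_q = 22.444 × 16.443 = 369.05 kPa; self-weight term 0.5·γ·B·N_γ = 0.5 × 18.1 × 2.34 × 13.2 = 279.54 kPa.
q_ult = 164.38 + 369.05 + 279.54 = 812.97 kPa.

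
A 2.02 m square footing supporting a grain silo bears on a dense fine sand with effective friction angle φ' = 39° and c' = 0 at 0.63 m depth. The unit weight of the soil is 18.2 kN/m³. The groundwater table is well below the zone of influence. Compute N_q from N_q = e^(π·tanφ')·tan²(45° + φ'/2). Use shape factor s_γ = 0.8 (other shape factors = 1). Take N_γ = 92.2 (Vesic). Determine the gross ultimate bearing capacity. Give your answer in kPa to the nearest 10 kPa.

tan39° = 0.8098, so N_q = e^(π×0.8098)·tan²(64.5°) = 12.731 × 4.395 = 55.96.
Effective surcharge at the founding depth q = γ·D_f = 18.2 × 0.63 = 11.466 kPa.
q_ult = q·N_q + 0.5·γ·B·N_γ·s_γ
     = 11.466 × 55.957 + 0.5 × 18.2 × 2.02 × 92.2 × 0.8
     = 641.61 + 1355.9 = 1997.5 kPa.

q_ult ≈ 2000 kPa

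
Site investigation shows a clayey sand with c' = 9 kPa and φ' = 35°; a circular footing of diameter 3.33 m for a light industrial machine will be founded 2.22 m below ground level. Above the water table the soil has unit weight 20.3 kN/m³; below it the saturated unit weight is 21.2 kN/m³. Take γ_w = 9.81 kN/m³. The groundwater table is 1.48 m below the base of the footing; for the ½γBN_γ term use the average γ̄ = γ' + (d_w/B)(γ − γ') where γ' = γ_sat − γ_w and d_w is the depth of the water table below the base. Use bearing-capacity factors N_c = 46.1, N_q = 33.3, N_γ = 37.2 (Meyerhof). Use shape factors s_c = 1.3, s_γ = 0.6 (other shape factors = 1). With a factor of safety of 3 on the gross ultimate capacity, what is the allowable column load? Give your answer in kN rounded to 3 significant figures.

Effective surcharge at the founding depth q = γ·D_f = 20.3 × 2.22 = 45.066 kPa.
With d_w = 1.48 m < B, γ̄ = 11.39 + (1.48/3.33) × (20.3 − 11.39) = 15.35 kN/m³.
q_ult = c·N_c·s_c + q·N_q + 0.5·γ·B·N_γ·s_γ
     = 9 × 46.1 × 1.3 + 45.066 × 33.3 + 0.5 × 15.35 × 3.33 × 37.2 × 0.6
     = 539.37 + 1500.7 + 570.45 = 2610.5 kPa.
Gross allowable pressure q_all = 2610.5 / 3 = 870.17 kPa.
Footing area = 8.7092 m², so allowable column load = 870.17 × 8.7092 = 7578.5 kN.

P_all ≈ 7580 kN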